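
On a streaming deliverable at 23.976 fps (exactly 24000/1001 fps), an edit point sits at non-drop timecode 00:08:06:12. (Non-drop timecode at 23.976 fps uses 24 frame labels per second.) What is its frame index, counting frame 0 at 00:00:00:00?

Total seconds to the label: (0 × 3600 + 8 × 60 + 6) = 486.
Frame index = 486 × 24 + 12 = 11676.

11676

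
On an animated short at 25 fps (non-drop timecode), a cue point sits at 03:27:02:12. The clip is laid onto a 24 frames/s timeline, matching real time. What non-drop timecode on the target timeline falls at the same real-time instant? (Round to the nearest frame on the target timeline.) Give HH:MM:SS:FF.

Source frame index: (3×3600 + 27×60 + 2) × 25 + 12 = 310562.
Real time: 310562 / (25) = 310562/25 s.
Target frame: (310562/25) × (24) = 7453488/25 ≈ 298139.520 → 298140.
At 24 labels/s: frame 298140 → 03:27:02:12.

03:27:02:12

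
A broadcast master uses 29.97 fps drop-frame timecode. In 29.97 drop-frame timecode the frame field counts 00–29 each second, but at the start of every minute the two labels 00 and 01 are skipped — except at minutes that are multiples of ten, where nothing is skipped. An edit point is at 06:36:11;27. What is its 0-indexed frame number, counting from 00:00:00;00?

As if non-drop at 30 labels/s: (6 × 3600 + 36 × 60 + 11) × 30 + 27 = 713157.
Minute boundaries passed: 396; those not divisible by 10: 396 − 39 = 357; dropped labels = 2 × 357 = 714.
Actual frame index = 713157 − 714 = 712443.

712443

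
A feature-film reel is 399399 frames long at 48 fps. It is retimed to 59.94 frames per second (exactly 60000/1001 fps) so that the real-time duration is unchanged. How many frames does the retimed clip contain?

Target frames = source frames × (target rate / source rate) = 399399 × (60000/1001)/(48) = 399399 × 1250/1001 = 498750.

498750 frames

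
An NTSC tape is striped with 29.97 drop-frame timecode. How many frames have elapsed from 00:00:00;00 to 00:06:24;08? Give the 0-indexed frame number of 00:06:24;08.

11516

As if non-drop at 30 labels/s: (0 × 3600 + 6 × 60 + 24) × 30 + 8 = 11528.
Minute boundaries passed: 6; those not divisible by 10: 6 − 0 = 6; dropped labels = 2 × 6 = 12.
Actual frame index = 11528 − 12 = 11516.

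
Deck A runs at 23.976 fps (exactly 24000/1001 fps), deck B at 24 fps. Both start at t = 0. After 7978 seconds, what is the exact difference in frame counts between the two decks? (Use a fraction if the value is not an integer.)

A emits 24000/1001 × 7978 = 191472000/1001 frames; B emits 24 × 7978 = 191472.
Difference = 191472/1001 frames (≈ 191.2807); B is ahead of A.

191472/1001 frames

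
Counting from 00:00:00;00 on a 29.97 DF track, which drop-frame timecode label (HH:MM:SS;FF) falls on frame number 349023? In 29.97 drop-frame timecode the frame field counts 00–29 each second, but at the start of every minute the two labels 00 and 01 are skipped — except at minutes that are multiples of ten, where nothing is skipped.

03:14:05;23

Each 10-minute DF block holds 10 × 60 × 30 − 9 × 2 = 17982 frames. 349023 ÷ 17982 → 19 full blocks, remainder 7365.
Within the partial block the first minute is 1800 frames and each further minute 1798, so 4 further minute boundaries passed. Total skipped labels = 18 × 19 + 2 × 4 = 350.
Non-drop label index = 349023 + 350 = 349373; at 30 labels/s that is 03:14:05:23, i.e. DF 03:14:05;23.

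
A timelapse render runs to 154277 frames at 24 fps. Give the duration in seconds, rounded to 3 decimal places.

6428.208 seconds

Running time = 154277 × 1/24 = 154277/24 s ≈ 6428.208 s.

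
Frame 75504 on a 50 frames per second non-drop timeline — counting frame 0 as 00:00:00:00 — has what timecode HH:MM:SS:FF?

00:25:10:04

75504 ÷ 50 = 1510 full seconds, remainder 4 frames.
1510 s = 0 h 25 min 10 s.
Timecode: 00:25:10:04.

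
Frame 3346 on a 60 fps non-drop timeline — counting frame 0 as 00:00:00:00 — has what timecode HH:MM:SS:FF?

00:00:55:46

3346 ÷ 60 = 55 full seconds, remainder 46 frames.
55 s = 0 h 0 min 55 s.
Timecode: 00:00:55:46.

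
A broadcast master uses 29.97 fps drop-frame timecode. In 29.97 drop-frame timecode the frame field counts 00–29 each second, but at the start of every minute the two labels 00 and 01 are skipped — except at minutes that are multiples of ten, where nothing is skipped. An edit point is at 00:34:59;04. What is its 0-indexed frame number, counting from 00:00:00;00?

Complete 10-minute blocks: 3, each 17982 frames → 53946.
Remaining 4 whole minutes in the current block: 1800 + 3 × 1798 = 7194 frames.
Within the current minute: 59 × 30 + 4 − 2 = 1772 (labels ;00/;01 skipped at this minute). Total = 53946 + 7194 + 1772 = 62912.

62912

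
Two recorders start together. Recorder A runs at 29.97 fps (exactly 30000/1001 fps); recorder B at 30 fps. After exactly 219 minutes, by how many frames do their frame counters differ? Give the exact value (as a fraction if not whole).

394200/1001 frames

219 min = 13140 s.
A emits 30000/1001 × 13140 = 394200000/1001 frames; B emits 30 × 13140 = 394200.
Difference = 394200/1001 frames (≈ 393.8062); B is ahead of A.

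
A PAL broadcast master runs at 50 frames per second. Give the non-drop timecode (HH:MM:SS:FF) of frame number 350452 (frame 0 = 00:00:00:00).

01:56:49:02

350452 ÷ 50 = 7009 full seconds, remainder 2 frames.
7009 s = 1 h 56 min 49 s.
Timecode: 01:56:49:02.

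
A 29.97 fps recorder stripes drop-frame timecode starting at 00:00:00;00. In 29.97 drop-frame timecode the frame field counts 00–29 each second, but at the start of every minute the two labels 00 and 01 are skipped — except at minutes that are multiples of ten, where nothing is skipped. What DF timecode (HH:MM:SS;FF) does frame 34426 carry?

Each 10-minute DF block holds 10 × 60 × 30 − 9 × 2 = 17982 frames. 34426 ÷ 17982 → 1 full block, remainder 16444.
Within the partial block the first minute is 1800 frames and each further minute 1798, so 9 further minute boundaries passed. Total skipped labels = 18 × 1 + 2 × 9 = 36.
Non-drop label index = 34426 + 36 = 34462; at 30 labels/s that is 00:19:08:22, i.e. DF 00:19:08;22.

00:19:08;22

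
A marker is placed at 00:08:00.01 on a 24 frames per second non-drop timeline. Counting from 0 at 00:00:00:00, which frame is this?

frame 11521

Total seconds to the label: (0 × 3600 + 8 × 60 + 0) = 480.
Frame index = 480 × 24 + 1 = 11521.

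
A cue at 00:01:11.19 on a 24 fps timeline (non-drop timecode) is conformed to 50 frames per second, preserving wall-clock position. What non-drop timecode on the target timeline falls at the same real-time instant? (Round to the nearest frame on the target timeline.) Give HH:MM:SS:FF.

00:01:11:40

Source frame index: (0×3600 + 1×60 + 11) × 24 + 19 = 1723.
Real time: 1723 / (24) = 1723/24 s.
Target frame: (1723/24) × (50) = 43075/12 ≈ 3589.583 → 3590.
At 50 labels/s: frame 3590 → 00:01:11:40.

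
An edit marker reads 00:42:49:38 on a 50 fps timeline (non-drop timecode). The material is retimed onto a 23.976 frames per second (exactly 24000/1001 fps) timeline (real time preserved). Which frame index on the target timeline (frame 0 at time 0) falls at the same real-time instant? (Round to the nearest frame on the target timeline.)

frame 61613

Source frame index: (0×3600 + 42×60 + 49) × 50 + 38 = 128488.
Real time: 128488 / (50) = 64244/25 s.
Target frame: (64244/25) × (24000/1001) = 61674240/1001 ≈ 61612.627 → 61613.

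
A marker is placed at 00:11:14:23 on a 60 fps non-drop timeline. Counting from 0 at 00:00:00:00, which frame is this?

Total seconds to the label: (0 × 3600 + 11 × 60 + 14) = 674.
Frame index = 674 × 60 + 23 = 40463.

frame 40463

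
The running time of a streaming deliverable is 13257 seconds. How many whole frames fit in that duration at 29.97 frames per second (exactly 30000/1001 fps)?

397312 frames

Frames = 13257 × 30000/1001 = 397710000/1001 ≈ 397312.6873.
Complete frames: 397312.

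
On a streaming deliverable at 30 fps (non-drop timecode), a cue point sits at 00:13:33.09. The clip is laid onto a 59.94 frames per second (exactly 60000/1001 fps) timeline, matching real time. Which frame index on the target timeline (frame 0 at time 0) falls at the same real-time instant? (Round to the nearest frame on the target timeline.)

frame 48749

Source frame index: (0×3600 + 13×60 + 33) × 30 + 9 = 24399.
Real time: 24399 / (30) = 8133/10 s.
Target frame: (8133/10) × (60000/1001) = 48798000/1001 ≈ 48749.251 → 48749.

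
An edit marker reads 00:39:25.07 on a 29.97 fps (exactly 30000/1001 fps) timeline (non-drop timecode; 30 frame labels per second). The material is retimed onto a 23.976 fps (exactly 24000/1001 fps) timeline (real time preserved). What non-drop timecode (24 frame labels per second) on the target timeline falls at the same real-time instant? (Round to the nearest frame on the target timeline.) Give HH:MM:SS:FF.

00:39:25:06

Source frame index: (0×3600 + 39×60 + 25) × 30 + 7 = 70957.
Real time: 70957 / (30000/1001) = 71027957/30000 s.
Target frame: (71027957/30000) × (24000/1001) = 283828/5 ≈ 56765.600 → 56766.
At 24 labels/s: frame 56766 → 00:39:25:06.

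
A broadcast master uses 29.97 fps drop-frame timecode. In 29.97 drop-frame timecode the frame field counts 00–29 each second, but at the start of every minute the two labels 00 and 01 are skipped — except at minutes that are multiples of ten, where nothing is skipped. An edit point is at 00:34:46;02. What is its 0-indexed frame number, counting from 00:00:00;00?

As if non-drop at 30 labels/s: (0 × 3600 + 34 × 60 + 46) × 30 + 2 = 62582.
Minute boundaries passed: 34; those not divisible by 10: 34 − 3 = 31; dropped labels = 2 × 31 = 62.
Actual frame index = 62582 − 62 = 62520.

62520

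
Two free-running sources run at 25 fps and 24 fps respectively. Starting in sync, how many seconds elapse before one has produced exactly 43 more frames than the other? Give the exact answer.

43 seconds

The gap grows by |24 − 25| = 1 frame per second.
Time for a 43-frame gap: 43 ÷ (1) = 43 s.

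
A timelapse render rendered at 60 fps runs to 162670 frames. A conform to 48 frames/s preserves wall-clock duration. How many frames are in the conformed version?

Target frames = source frames × (target rate / source rate) = 162670 × (48)/(60) = 162670 × 4/5 = 130136.

130136 frames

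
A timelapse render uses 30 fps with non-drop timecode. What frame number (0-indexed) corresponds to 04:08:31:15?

frame 447345

Total seconds to the label: (4 × 3600 + 8 × 60 + 31) = 14911.
Frame index = 14911 × 30 + 15 = 447345.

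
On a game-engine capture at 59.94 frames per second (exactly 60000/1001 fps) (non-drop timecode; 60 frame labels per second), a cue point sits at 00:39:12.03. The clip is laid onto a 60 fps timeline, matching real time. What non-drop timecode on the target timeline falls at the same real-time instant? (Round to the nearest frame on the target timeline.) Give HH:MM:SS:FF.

Source frame index: (0×3600 + 39×60 + 12) × 60 + 3 = 141123.
Real time: 141123 / (60000/1001) = 47088041/20000 s.
Target frame: (47088041/20000) × (60) = 141264123/1000 ≈ 141264.123 → 141264.
At 60 labels/s: frame 141264 → 00:39:14:24.

00:39:14:24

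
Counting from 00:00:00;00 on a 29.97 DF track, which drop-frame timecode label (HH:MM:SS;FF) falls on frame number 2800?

00:01:33;12

Each 10-minute DF block holds 10 × 60 × 30 − 9 × 2 = 17982 frames. 2800 ÷ 17982 → 0 full blocks, remainder 2800.
Within the partial block the first minute is 1800 frames and each further minute 1798, so 1 further minute boundary passed. Total skipped labels = 18 × 0 + 2 × 1 = 2.
Non-drop label index = 2800 + 2 = 2802; at 30 labels/s that is 00:01:33:12, i.e. DF 00:01:33;12.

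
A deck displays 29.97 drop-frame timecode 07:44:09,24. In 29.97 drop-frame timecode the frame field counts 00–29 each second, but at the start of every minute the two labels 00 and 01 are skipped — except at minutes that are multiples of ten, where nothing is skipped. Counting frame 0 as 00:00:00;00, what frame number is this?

834658

As if non-drop at 30 labels/s: (7 × 3600 + 44 × 60 + 9) × 30 + 24 = 835494.
Minute boundaries passed: 464; those not divisible by 10: 464 − 46 = 418; dropped labels = 2 × 418 = 836.
Actual frame index = 835494 − 836 = 834658.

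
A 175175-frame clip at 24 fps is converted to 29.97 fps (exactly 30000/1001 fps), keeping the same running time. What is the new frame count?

Target frames = source frames × (target rate / source rate) = 175175 × (30000/1001)/(24) = 175175 × 1250/1001 = 218750.

218750 frames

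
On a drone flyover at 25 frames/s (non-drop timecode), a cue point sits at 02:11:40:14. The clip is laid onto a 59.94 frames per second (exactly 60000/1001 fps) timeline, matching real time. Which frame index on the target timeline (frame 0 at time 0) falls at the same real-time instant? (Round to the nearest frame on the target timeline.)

Source frame index: (2×3600 + 11×60 + 40) × 25 + 14 = 197514.
Real time: 197514 / (25) = 197514/25 s.
Target frame: (197514/25) × (60000/1001) = 474033600/1001 ≈ 473560.040 → 473560.

frame 473560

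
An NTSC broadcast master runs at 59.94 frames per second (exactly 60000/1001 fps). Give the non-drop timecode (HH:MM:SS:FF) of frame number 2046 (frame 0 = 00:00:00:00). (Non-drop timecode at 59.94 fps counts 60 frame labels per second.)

2046 ÷ 60 = 34 full seconds, remainder 6 frames.
34 s = 0 h 0 min 34 s.
Timecode: 00:00:34:06.

00:00:34:06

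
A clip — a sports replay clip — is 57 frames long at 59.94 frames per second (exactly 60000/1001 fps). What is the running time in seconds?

Running time = 57 / (60000/1001) = 0.95095 s.

0.95095 seconds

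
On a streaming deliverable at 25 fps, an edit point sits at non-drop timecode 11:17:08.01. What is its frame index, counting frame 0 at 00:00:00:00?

Total seconds to the label: (11 × 3600 + 17 × 60 + 8) = 40628.
Frame index = 40628 × 25 + 1 = 1015701.

frame 1015701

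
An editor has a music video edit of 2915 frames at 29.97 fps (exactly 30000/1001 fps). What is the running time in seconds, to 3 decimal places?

97.264 seconds

Running time = 2915 × 1001/30000 = 583583/6000 s ≈ 97.264 s.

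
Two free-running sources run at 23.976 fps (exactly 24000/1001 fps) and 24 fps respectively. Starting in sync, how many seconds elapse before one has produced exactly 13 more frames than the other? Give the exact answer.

The gap grows by |24 − 24000/1001| = 24/1001 frames per second.
Time for a 13-frame gap: 13 ÷ (24/1001) = 13013/24 s.

13013/24 seconds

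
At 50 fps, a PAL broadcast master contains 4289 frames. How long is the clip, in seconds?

85.78 seconds

Running time = 4289 / (50) = 85.78 s.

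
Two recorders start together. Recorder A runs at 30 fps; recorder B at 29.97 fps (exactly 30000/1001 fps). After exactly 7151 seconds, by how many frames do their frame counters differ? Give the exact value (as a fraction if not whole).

214530/1001 frames

A emits 30 × 7151 = 214530 frames; B emits 30000/1001 × 7151 = 214530000/1001.
Difference = 214530/1001 frames (≈ 214.3157); B is behind A.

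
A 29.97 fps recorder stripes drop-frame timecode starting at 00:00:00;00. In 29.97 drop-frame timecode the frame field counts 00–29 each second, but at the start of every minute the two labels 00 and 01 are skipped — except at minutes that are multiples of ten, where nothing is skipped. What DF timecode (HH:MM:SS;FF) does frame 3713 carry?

00:02:03;27

Ten DF minutes hold 17982 frames, so frame 3713 lies in block 0 (frames 0–17981) with 3713 frames into that block.
The block's first minute is 1800 frames and the rest 1798 each; 3713 frames reaches minute 2, so 0 × 18 + 2 × 2 = 4 labels have been skipped so far.
Adding those back, label number 3713 + 4 = 3717 at 30 labels/s is 123 s + 27 f = 0 h 2 min 3 s frame 27, i.e. 00:02:03;27.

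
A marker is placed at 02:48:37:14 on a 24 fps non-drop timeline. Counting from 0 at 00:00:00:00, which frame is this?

Total seconds to the label: (2 × 3600 + 48 × 60 + 37) = 10117.
Frame index = 10117 × 24 + 14 = 242822.

242822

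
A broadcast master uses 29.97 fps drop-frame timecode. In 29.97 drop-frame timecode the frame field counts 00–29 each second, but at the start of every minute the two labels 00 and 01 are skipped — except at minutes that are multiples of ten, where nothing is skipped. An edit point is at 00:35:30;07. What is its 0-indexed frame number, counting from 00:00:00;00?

As if non-drop at 30 labels/s: (0 × 3600 + 35 × 60 + 30) × 30 + 7 = 63907.
Minute boundaries passed: 35; those not divisible by 10: 35 − 3 = 32; dropped labels = 2 × 32 = 64.
Actual frame index = 63907 − 64 = 63843.

63843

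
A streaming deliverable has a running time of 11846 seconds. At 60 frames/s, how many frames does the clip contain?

710760 frames

Frames = 11846 × 60 = 710760.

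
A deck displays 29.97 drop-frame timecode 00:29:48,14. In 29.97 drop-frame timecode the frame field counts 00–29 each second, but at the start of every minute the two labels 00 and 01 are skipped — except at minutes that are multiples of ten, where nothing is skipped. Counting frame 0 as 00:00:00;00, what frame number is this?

Complete 10-minute blocks: 2, each 17982 frames → 35964.
Remaining 9 whole minutes in the current block: 1800 + 8 × 1798 = 16184 frames.
Within the current minute: 48 × 30 + 14 − 2 = 1452 (labels ;00/;01 skipped at this minute). Total = 35964 + 16184 + 1452 = 53600.

53600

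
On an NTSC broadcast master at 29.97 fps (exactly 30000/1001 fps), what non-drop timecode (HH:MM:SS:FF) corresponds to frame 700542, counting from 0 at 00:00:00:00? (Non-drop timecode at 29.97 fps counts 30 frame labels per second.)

700542 ÷ 30 = 23351 full seconds, remainder 12 frames.
23351 s = 6 h 29 min 11 s.
Timecode: 06:29:11:12.

06:29:11:12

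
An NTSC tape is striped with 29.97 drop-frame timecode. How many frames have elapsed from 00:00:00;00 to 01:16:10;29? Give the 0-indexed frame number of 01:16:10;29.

As if non-drop at 30 labels/s: (1 × 3600 + 16 × 60 + 10) × 30 + 29 = 137129.
Minute boundaries passed: 76; those not divisible by 10: 76 − 7 = 69; dropped labels = 2 × 69 = 138.
Actual frame index = 137129 − 138 = 136991.

136991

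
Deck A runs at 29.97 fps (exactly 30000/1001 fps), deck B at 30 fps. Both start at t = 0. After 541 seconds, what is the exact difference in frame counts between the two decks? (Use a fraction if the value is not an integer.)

A emits 30000/1001 × 541 = 16230000/1001 frames; B emits 30 × 541 = 16230.
Difference = 16230/1001 frames (≈ 16.2138); B is ahead of A.

16230/1001 frames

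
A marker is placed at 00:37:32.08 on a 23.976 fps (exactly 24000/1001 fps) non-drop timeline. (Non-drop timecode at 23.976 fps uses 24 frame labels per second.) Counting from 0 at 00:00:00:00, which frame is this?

Total seconds to the label: (0 × 3600 + 37 × 60 + 32) = 2252.
Frame index = 2252 × 24 + 8 = 54056.

frame 54056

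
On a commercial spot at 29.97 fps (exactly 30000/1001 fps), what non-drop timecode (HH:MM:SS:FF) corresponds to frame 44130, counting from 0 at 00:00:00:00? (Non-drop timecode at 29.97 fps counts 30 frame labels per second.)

00:24:31:00

44130 ÷ 30 = 1471 full seconds, remainder 0 frames.
1471 s = 0 h 24 min 31 s.
Timecode: 00:24:31:00.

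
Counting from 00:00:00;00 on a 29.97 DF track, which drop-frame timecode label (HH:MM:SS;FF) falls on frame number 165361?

Ten DF minutes hold 17982 frames, so frame 165361 lies in block 9 (frames 161838–179819) with 3523 frames into that block.
The block's first minute is 1800 frames and the rest 1798 each; 3523 frames reaches minute 1, so 9 × 18 + 1 × 2 = 164 labels have been skipped so far.
Adding those back, label number 165361 + 164 = 165525 at 30 labels/s is 5517 s + 15 f = 1 h 31 min 57 s frame 15, i.e. 01:31:57;15.

01:31:57;15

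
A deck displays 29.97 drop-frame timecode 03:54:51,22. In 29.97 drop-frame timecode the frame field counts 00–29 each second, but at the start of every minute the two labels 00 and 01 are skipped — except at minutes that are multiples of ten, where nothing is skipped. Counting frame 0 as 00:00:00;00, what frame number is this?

422330

Complete 10-minute blocks: 23, each 17982 frames → 413586.
Remaining 4 whole minutes in the current block: 1800 + 3 × 1798 = 7194 frames.
Within the current minute: 51 × 30 + 22 − 2 = 1550 (labels ;00/;01 skipped at this minute). Total = 413586 + 7194 + 1550 = 422330.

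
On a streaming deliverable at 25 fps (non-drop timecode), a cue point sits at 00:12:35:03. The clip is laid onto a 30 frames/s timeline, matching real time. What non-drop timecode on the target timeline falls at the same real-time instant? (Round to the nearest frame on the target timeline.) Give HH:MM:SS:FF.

00:12:35:04

Source frame index: (0×3600 + 12×60 + 35) × 25 + 3 = 18878.
Real time: 18878 / (25) = 18878/25 s.
Target frame: (18878/25) × (30) = 113268/5 ≈ 22653.600 → 22654.
At 30 labels/s: frame 22654 → 00:12:35:04.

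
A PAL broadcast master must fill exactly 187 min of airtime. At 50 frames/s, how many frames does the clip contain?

561000 frames

187 min = 11220 s.
Frames = 11220 × 50 = 561000.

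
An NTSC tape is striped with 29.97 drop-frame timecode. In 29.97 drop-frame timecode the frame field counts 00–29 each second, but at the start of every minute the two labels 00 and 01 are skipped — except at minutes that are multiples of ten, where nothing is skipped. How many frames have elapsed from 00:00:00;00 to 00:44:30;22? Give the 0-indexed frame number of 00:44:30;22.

80042

As if non-drop at 30 labels/s: (0 × 3600 + 44 × 60 + 30) × 30 + 22 = 80122.
Minute boundaries passed: 44; those not divisible by 10: 44 − 4 = 40; dropped labels = 2 × 40 = 80.
Actual frame index = 80122 − 80 = 80042.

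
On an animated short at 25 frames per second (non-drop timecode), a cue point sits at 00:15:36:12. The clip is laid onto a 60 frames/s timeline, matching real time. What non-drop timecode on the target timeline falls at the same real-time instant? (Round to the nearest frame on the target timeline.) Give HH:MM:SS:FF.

00:15:36:29

Source frame index: (0×3600 + 15×60 + 36) × 25 + 12 = 23412.
Real time: 23412 / (25) = 23412/25 s.
Target frame: (23412/25) × (60) = 280944/5 ≈ 56188.800 → 56189.
At 60 labels/s: frame 56189 → 00:15:36:29.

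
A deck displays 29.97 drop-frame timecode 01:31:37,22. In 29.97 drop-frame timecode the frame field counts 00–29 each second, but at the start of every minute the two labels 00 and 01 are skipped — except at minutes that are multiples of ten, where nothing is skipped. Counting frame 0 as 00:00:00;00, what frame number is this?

164768

Complete 10-minute blocks: 9, each 17982 frames → 161838.
Remaining 1 whole minute in the current block: 1800 + 0 × 1798 = 1800 frames.
Within the current minute: 37 × 30 + 22 − 2 = 1130 (labels ;00/;01 skipped at this minute). Total = 161838 + 1800 + 1130 = 164768.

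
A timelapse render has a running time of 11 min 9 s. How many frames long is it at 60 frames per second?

11 min 9 s = 669 s.
Frames = 669 × 60 = 40140.

40140 frames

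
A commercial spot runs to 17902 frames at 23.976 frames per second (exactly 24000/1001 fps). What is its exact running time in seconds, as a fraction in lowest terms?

Running time = 17902 ÷ (24000/1001) = 17902 × 1001/24000 = 8959951/12000 s.

8959951/12000 seconds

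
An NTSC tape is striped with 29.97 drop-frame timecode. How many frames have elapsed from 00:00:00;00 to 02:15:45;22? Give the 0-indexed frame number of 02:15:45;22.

Complete 10-minute blocks: 13, each 17982 frames → 233766.
Remaining 5 whole minutes in the current block: 1800 + 4 × 1798 = 8992 frames.
Within the current minute: 45 × 30 + 22 − 2 = 1370 (labels ;00/;01 skipped at this minute). Total = 233766 + 8992 + 1370 = 244128.

244128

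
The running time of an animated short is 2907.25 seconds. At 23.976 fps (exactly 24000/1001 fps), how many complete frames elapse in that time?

69704 frames

Frames = 2907.25 × 24000/1001 = 69774000/1001 ≈ 69704.2957.
Complete frames: 69704.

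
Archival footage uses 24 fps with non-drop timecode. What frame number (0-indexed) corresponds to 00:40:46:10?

frame 58714

Total seconds to the label: (0 × 3600 + 40 × 60 + 46) = 2446.
Frame index = 2446 × 24 + 10 = 58714.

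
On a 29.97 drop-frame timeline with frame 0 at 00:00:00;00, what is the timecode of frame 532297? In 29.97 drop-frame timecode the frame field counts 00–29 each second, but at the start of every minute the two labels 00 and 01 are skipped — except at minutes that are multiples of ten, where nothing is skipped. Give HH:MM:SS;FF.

Each 10-minute DF block holds 10 × 60 × 30 − 9 × 2 = 17982 frames. 532297 ÷ 17982 → 29 full blocks, remainder 10819.
Within the partial block the first minute is 1800 frames and each further minute 1798, so 6 further minute boundaries passed. Total skipped labels = 18 × 29 + 2 × 6 = 534.
Non-drop label index = 532297 + 534 = 532831; at 30 labels/s that is 04:56:01:01, i.e. DF 04:56:01;01.

04:56:01;01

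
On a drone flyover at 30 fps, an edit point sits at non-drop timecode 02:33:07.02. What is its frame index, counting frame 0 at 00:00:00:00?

Total seconds to the label: (2 × 3600 + 33 × 60 + 7) = 9187.
Frame index = 9187 × 30 + 2 = 275612.

frame 275612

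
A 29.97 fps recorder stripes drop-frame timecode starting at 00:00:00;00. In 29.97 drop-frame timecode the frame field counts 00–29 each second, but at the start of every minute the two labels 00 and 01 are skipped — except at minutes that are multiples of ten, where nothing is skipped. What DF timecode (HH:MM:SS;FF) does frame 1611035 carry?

14:55:54;27

Each 10-minute DF block holds 10 × 60 × 30 − 9 × 2 = 17982 frames. 1611035 ÷ 17982 → 89 full blocks, remainder 10637.
Within the partial block the first minute is 1800 frames and each further minute 1798, so 5 further minute boundaries passed. Total skipped labels = 18 × 89 + 2 × 5 = 1612.
Non-drop label index = 1611035 + 1612 = 1612647; at 30 labels/s that is 14:55:54:27, i.e. DF 14:55:54;27.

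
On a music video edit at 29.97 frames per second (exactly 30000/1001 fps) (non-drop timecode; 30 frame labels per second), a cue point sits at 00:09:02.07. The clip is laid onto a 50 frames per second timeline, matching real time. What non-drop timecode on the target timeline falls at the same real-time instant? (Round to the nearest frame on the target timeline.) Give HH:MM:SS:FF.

00:09:02:39

Source frame index: (0×3600 + 9×60 + 2) × 30 + 7 = 16267.
Real time: 16267 / (30000/1001) = 16283267/30000 s.
Target frame: (16283267/30000) × (50) = 16283267/600 ≈ 27138.778 → 27139.
At 50 labels/s: frame 27139 → 00:09:02:39.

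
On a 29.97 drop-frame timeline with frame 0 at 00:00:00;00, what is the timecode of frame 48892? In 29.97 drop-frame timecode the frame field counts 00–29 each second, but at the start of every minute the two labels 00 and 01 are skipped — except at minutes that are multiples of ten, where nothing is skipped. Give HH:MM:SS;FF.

Ten DF minutes hold 17982 frames, so frame 48892 lies in block 2 (frames 35964–53945) with 12928 frames into that block.
The block's first minute is 1800 frames and the rest 1798 each; 12928 frames reaches minute 7, so 2 × 18 + 7 × 2 = 50 labels have been skipped so far.
Adding those back, label number 48892 + 50 = 48942 at 30 labels/s is 1631 s + 12 f = 0 h 27 min 11 s frame 12, i.e. 00:27:11;12.

00:27:11;12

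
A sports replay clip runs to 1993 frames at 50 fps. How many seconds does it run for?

39.86 seconds

Running time = 1993 / (50) = 39.86 s.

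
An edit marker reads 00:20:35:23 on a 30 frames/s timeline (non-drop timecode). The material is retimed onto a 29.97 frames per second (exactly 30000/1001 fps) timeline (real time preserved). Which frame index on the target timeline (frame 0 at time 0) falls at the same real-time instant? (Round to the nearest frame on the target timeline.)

Source frame index: (0×3600 + 20×60 + 35) × 30 + 23 = 37073.
Real time: 37073 / (30) = 37073/30 s.
Target frame: (37073/30) × (30000/1001) = 37073000/1001 ≈ 37035.964 → 37036.

frame 37036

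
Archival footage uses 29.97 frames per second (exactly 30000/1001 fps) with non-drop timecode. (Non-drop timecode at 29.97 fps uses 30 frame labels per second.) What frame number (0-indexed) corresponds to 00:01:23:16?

Total seconds to the label: (0 × 3600 + 1 × 60 + 23) = 83.
Frame index = 83 × 30 + 16 = 2506.

2506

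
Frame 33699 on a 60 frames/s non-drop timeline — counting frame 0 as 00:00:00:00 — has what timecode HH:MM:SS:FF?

00:09:21:39

33699 ÷ 60 = 561 full seconds, remainder 39 frames.
561 s = 0 h 9 min 21 s.
Timecode: 00:09:21:39.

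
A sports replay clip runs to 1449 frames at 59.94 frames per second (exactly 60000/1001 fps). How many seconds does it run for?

24.17415 seconds

Running time = 1449 / (60000/1001) = 24.17415 s.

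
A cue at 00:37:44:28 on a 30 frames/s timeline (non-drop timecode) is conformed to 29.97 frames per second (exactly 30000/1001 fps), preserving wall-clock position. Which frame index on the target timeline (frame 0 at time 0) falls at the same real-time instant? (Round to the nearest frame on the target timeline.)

Source frame index: (0×3600 + 37×60 + 44) × 30 + 28 = 67948.
Real time: 67948 / (30) = 33974/15 s.
Target frame: (33974/15) × (30000/1001) = 67948000/1001 ≈ 67880.120 → 67880.

frame 67880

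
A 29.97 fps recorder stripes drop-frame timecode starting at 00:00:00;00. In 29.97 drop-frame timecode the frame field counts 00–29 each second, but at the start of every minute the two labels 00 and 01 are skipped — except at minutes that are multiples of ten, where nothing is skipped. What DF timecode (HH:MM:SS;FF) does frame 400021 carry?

03:42:27;11

Ten DF minutes hold 17982 frames, so frame 400021 lies in block 22 (frames 395604–413585) with 4417 frames into that block.
The block's first minute is 1800 frames and the rest 1798 each; 4417 frames reaches minute 2, so 22 × 18 + 2 × 2 = 400 labels have been skipped so far.
Adding those back, label number 400021 + 400 = 400421 at 30 labels/s is 13347 s + 11 f = 3 h 42 min 27 s frame 11, i.e. 03:42:27;11.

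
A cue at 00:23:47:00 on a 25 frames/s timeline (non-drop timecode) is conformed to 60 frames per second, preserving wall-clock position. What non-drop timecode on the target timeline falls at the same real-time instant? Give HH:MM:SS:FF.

00:23:47:00

Source frame index: (0×3600 + 23×60 + 47) × 25 + 0 = 35675.
Real time: 35675 / (25) = 1427 s.
Target frame: (1427) × (60) = 85620.
At 60 labels/s: frame 85620 → 00:23:47:00.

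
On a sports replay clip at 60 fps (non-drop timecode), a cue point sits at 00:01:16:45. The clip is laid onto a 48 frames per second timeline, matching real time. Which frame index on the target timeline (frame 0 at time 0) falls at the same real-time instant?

Source frame index: (0×3600 + 1×60 + 16) × 60 + 45 = 4605.
Real time: 4605 / (60) = 307/4 s.
Target frame: (307/4) × (48) = 3684.

frame 3684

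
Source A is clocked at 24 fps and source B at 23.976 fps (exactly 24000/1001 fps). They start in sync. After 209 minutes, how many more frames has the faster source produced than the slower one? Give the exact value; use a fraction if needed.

27360/91 frames

209 min = 12540 s.
A emits 24 × 12540 = 300960 frames; B emits 24000/1001 × 12540 = 27360000/91.
Difference = 27360/91 frames (≈ 300.6593); B is behind A.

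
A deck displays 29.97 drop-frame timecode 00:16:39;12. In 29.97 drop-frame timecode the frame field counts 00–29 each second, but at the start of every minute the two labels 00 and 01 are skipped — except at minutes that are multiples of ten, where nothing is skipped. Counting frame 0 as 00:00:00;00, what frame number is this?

29952

As if non-drop at 30 labels/s: (0 × 3600 + 16 × 60 + 39) × 30 + 12 = 29982.
Minute boundaries passed: 16; those not divisible by 10: 16 − 1 = 15; dropped labels = 2 × 15 = 30.
Actual frame index = 29982 − 30 = 29952.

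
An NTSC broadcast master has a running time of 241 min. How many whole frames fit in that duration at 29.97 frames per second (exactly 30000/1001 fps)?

433366 frames

241 min = 14460 s.
Frames = 14460 × 30000/1001 = 433800000/1001 ≈ 433366.6334.
Complete frames: 433366.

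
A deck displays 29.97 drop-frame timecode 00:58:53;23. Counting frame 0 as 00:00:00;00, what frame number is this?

As if non-drop at 30 labels/s: (0 × 3600 + 58 × 60 + 53) × 30 + 23 = 106013.
Minute boundaries passed: 58; those not divisible by 10: 58 − 5 = 53; dropped labels = 2 × 53 = 106.
Actual frame index = 106013 − 106 = 105907.

105907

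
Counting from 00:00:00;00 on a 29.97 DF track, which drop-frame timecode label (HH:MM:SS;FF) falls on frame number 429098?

Ten DF minutes hold 17982 frames, so frame 429098 lies in block 23 (frames 413586–431567) with 15512 frames into that block.
The block's first minute is 1800 frames and the rest 1798 each; 15512 frames reaches minute 8, so 23 × 18 + 8 × 2 = 430 labels have been skipped so far.
Adding those back, label number 429098 + 430 = 429528 at 30 labels/s is 14317 s + 18 f = 3 h 58 min 37 s frame 18, i.e. 03:58:37;18.

03:58:37;18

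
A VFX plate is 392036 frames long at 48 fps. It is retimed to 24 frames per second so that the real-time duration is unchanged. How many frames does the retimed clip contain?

Target frames = source frames × (target rate / source rate) = 392036 × (24)/(48) = 392036 × 1/2 = 196018.

196018 frames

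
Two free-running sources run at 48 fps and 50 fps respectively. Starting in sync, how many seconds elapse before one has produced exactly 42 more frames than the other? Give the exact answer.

The gap grows by |50 − 48| = 2 frames per second.
Time for a 42-frame gap: 42 ÷ (2) = 21 s.

21 seconds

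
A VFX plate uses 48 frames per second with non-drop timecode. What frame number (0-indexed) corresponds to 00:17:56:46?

frame 51694

Total seconds to the label: (0 × 3600 + 17 × 60 + 56) = 1076.
Frame index = 1076 × 48 + 46 = 51694.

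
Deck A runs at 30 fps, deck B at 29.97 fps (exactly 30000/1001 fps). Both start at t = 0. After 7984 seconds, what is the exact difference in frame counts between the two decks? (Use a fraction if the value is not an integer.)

239520/1001 frames

A emits 30 × 7984 = 239520 frames; B emits 30000/1001 × 7984 = 239520000/1001.
Difference = 239520/1001 frames (≈ 239.2807); B is behind A.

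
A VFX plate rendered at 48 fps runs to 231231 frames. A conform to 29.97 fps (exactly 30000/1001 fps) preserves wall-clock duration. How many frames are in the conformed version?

Target frames = source frames × (target rate / source rate) = 231231 × (30000/1001)/(48) = 231231 × 625/1001 = 144375.

144375 frames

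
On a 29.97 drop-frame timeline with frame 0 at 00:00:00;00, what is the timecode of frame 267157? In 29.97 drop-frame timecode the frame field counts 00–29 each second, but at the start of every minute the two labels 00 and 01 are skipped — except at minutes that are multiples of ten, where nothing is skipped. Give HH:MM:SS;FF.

Ten DF minutes hold 17982 frames, so frame 267157 lies in block 14 (frames 251748–269729) with 15409 frames into that block.
The block's first minute is 1800 frames and the rest 1798 each; 15409 frames reaches minute 8, so 14 × 18 + 8 × 2 = 268 labels have been skipped so far.
Adding those back, label number 267157 + 268 = 267425 at 30 labels/s is 8914 s + 5 f = 2 h 28 min 34 s frame 5, i.e. 02:28:34;05.

02:28:34;05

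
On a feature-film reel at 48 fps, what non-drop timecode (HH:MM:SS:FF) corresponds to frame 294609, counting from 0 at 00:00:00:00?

01:42:17:33

294609 ÷ 48 = 6137 full seconds, remainder 33 frames.
6137 s = 1 h 42 min 17 s.
Timecode: 01:42:17:33.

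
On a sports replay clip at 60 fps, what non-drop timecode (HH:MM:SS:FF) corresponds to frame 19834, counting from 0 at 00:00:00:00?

00:05:30:34

19834 ÷ 60 = 330 full seconds, remainder 34 frames.
330 s = 0 h 5 min 30 s.
Timecode: 00:05:30:34.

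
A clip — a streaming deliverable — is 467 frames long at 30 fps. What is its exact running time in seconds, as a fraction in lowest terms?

Running time = 467 ÷ (30) = 467 × 1/30 = 467/30 s.

467/30 seconds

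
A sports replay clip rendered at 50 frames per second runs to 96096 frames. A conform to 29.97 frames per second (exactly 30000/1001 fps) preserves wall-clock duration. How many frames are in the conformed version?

57600 frames

Target frames = source frames × (target rate / source rate) = 96096 × (30000/1001)/(50) = 96096 × 600/1001 = 57600.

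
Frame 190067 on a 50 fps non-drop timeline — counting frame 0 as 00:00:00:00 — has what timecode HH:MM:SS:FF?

190067 ÷ 50 = 3801 full seconds, remainder 17 frames.
3801 s = 1 h 3 min 21 s.
Timecode: 01:03:21:17.

01:03:21:17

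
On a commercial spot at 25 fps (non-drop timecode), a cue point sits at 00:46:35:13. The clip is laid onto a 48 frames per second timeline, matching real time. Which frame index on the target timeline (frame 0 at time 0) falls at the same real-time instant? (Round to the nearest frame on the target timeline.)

Source frame index: (0×3600 + 46×60 + 35) × 25 + 13 = 69888.
Real time: 69888 / (25) = 69888/25 s.
Target frame: (69888/25) × (48) = 3354624/25 ≈ 134184.960 → 134185.

frame 134185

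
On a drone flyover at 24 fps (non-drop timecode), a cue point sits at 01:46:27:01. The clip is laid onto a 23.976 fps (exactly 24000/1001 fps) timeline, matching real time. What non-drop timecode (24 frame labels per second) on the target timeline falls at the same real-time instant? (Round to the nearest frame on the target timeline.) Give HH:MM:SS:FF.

01:46:20:16

Source frame index: (1×3600 + 46×60 + 27) × 24 + 1 = 153289.
Real time: 153289 / (24) = 153289/24 s.
Target frame: (153289/24) × (24000/1001) = 153289000/1001 ≈ 153135.864 → 153136.
At 24 labels/s: frame 153136 → 01:46:20:16.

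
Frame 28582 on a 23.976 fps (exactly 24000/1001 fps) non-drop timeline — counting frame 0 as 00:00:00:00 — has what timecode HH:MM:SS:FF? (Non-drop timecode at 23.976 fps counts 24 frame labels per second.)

28582 ÷ 24 = 1190 full seconds, remainder 22 frames.
1190 s = 0 h 19 min 50 s.
Timecode: 00:19:50:22.

00:19:50:22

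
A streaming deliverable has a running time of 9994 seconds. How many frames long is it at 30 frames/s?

Frames = 9994 × 30 = 299820.

299820 frames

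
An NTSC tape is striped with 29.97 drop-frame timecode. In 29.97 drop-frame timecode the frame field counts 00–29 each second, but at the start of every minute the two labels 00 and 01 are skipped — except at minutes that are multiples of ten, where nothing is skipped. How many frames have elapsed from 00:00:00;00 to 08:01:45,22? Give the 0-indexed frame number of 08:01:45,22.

866306

Complete 10-minute blocks: 48, each 17982 frames → 863136.
Remaining 1 whole minute in the current block: 1800 + 0 × 1798 = 1800 frames.
Within the current minute: 45 × 30 + 22 − 2 = 1370 (labels ;00/;01 skipped at this minute). Total = 863136 + 1800 + 1370 = 866306.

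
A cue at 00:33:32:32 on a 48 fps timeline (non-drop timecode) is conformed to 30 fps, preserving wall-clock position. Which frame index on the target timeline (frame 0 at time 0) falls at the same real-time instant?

Source frame index: (0×3600 + 33×60 + 32) × 48 + 32 = 96608.
Real time: 96608 / (48) = 6038/3 s.
Target frame: (6038/3) × (30) = 60380.

frame 60380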